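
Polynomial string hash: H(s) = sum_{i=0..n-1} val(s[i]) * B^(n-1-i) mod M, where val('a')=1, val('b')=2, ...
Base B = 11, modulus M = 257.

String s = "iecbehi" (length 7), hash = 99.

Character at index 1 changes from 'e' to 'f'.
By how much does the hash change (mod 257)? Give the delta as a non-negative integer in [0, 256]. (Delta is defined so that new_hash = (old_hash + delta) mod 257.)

Delta formula: (val(new) - val(old)) * B^(n-1-k) mod M
  val('f') - val('e') = 6 - 5 = 1
  B^(n-1-k) = 11^5 mod 257 = 169
  Delta = 1 * 169 mod 257 = 169

Answer: 169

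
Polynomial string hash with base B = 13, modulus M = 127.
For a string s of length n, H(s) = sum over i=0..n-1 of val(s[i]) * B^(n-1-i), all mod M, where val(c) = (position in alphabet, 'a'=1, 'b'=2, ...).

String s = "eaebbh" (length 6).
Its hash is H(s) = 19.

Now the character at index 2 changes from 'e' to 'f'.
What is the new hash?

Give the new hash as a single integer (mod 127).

Answer: 57

Derivation:
val('e') = 5, val('f') = 6
Position k = 2, exponent = n-1-k = 3
B^3 mod M = 13^3 mod 127 = 38
Delta = (6 - 5) * 38 mod 127 = 38
New hash = (19 + 38) mod 127 = 57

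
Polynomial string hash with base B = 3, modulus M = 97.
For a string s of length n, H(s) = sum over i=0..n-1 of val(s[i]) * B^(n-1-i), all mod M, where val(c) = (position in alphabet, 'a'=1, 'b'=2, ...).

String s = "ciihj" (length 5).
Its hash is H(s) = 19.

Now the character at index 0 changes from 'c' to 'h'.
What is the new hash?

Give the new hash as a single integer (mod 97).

val('c') = 3, val('h') = 8
Position k = 0, exponent = n-1-k = 4
B^4 mod M = 3^4 mod 97 = 81
Delta = (8 - 3) * 81 mod 97 = 17
New hash = (19 + 17) mod 97 = 36

Answer: 36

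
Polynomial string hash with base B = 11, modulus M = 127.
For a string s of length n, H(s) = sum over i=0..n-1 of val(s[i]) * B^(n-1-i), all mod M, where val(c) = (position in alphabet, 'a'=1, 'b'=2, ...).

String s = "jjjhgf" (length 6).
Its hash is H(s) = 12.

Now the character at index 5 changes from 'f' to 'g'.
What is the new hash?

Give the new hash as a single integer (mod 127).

Answer: 13

Derivation:
val('f') = 6, val('g') = 7
Position k = 5, exponent = n-1-k = 0
B^0 mod M = 11^0 mod 127 = 1
Delta = (7 - 6) * 1 mod 127 = 1
New hash = (12 + 1) mod 127 = 13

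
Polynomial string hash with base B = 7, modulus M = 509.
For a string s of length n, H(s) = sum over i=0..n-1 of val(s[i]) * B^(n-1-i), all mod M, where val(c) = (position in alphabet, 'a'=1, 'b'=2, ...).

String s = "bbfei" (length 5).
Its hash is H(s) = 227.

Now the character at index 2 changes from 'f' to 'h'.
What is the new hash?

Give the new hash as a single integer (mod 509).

Answer: 325

Derivation:
val('f') = 6, val('h') = 8
Position k = 2, exponent = n-1-k = 2
B^2 mod M = 7^2 mod 509 = 49
Delta = (8 - 6) * 49 mod 509 = 98
New hash = (227 + 98) mod 509 = 325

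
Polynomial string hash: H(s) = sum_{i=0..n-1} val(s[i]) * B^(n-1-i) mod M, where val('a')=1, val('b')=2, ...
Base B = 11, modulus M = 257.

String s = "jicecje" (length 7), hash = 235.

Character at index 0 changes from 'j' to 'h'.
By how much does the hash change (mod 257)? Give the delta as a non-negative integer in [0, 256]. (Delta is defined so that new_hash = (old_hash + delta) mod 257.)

Answer: 137

Derivation:
Delta formula: (val(new) - val(old)) * B^(n-1-k) mod M
  val('h') - val('j') = 8 - 10 = -2
  B^(n-1-k) = 11^6 mod 257 = 60
  Delta = -2 * 60 mod 257 = 137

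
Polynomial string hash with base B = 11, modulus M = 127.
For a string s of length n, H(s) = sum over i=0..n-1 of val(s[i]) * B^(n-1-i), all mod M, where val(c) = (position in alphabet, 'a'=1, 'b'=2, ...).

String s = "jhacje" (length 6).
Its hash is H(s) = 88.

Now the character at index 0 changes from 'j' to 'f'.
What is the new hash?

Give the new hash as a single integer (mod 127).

val('j') = 10, val('f') = 6
Position k = 0, exponent = n-1-k = 5
B^5 mod M = 11^5 mod 127 = 15
Delta = (6 - 10) * 15 mod 127 = 67
New hash = (88 + 67) mod 127 = 28

Answer: 28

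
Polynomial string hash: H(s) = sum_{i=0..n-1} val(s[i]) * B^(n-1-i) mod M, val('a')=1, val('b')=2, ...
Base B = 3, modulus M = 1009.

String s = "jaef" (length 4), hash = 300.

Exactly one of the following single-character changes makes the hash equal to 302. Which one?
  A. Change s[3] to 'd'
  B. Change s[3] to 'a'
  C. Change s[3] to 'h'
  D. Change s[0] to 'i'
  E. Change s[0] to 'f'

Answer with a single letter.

Answer: C

Derivation:
Option A: s[3]='f'->'d', delta=(4-6)*3^0 mod 1009 = 1007, hash=300+1007 mod 1009 = 298
Option B: s[3]='f'->'a', delta=(1-6)*3^0 mod 1009 = 1004, hash=300+1004 mod 1009 = 295
Option C: s[3]='f'->'h', delta=(8-6)*3^0 mod 1009 = 2, hash=300+2 mod 1009 = 302 <-- target
Option D: s[0]='j'->'i', delta=(9-10)*3^3 mod 1009 = 982, hash=300+982 mod 1009 = 273
Option E: s[0]='j'->'f', delta=(6-10)*3^3 mod 1009 = 901, hash=300+901 mod 1009 = 192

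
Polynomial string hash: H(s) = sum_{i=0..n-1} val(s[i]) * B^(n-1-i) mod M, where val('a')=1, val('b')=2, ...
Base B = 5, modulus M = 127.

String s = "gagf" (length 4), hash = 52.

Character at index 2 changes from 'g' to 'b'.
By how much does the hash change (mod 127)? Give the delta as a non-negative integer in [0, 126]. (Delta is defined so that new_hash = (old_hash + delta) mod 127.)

Delta formula: (val(new) - val(old)) * B^(n-1-k) mod M
  val('b') - val('g') = 2 - 7 = -5
  B^(n-1-k) = 5^1 mod 127 = 5
  Delta = -5 * 5 mod 127 = 102

Answer: 102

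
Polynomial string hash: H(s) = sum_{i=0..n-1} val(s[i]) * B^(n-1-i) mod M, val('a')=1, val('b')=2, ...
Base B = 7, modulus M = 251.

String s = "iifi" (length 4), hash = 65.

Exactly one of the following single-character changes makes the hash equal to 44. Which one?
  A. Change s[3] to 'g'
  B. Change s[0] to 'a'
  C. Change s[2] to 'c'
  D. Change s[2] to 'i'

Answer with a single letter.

Option A: s[3]='i'->'g', delta=(7-9)*7^0 mod 251 = 249, hash=65+249 mod 251 = 63
Option B: s[0]='i'->'a', delta=(1-9)*7^3 mod 251 = 17, hash=65+17 mod 251 = 82
Option C: s[2]='f'->'c', delta=(3-6)*7^1 mod 251 = 230, hash=65+230 mod 251 = 44 <-- target
Option D: s[2]='f'->'i', delta=(9-6)*7^1 mod 251 = 21, hash=65+21 mod 251 = 86

Answer: C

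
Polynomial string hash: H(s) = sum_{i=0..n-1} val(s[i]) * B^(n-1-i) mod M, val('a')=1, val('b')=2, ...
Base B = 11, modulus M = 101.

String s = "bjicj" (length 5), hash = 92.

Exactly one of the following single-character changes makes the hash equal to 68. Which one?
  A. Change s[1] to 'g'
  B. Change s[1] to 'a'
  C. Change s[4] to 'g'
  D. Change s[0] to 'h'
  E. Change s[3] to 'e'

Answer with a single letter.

Option A: s[1]='j'->'g', delta=(7-10)*11^3 mod 101 = 47, hash=92+47 mod 101 = 38
Option B: s[1]='j'->'a', delta=(1-10)*11^3 mod 101 = 40, hash=92+40 mod 101 = 31
Option C: s[4]='j'->'g', delta=(7-10)*11^0 mod 101 = 98, hash=92+98 mod 101 = 89
Option D: s[0]='b'->'h', delta=(8-2)*11^4 mod 101 = 77, hash=92+77 mod 101 = 68 <-- target
Option E: s[3]='c'->'e', delta=(5-3)*11^1 mod 101 = 22, hash=92+22 mod 101 = 13

Answer: D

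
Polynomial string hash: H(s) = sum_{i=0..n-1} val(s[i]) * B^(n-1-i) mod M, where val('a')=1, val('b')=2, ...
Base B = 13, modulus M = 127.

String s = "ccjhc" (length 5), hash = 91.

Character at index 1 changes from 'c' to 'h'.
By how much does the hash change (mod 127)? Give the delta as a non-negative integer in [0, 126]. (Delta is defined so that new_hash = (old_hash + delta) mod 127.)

Delta formula: (val(new) - val(old)) * B^(n-1-k) mod M
  val('h') - val('c') = 8 - 3 = 5
  B^(n-1-k) = 13^3 mod 127 = 38
  Delta = 5 * 38 mod 127 = 63

Answer: 63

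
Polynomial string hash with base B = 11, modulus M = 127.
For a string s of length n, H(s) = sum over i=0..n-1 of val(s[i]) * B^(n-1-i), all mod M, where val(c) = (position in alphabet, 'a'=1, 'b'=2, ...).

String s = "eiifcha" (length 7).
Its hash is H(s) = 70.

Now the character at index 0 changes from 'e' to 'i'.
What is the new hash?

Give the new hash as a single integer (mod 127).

Answer: 95

Derivation:
val('e') = 5, val('i') = 9
Position k = 0, exponent = n-1-k = 6
B^6 mod M = 11^6 mod 127 = 38
Delta = (9 - 5) * 38 mod 127 = 25
New hash = (70 + 25) mod 127 = 95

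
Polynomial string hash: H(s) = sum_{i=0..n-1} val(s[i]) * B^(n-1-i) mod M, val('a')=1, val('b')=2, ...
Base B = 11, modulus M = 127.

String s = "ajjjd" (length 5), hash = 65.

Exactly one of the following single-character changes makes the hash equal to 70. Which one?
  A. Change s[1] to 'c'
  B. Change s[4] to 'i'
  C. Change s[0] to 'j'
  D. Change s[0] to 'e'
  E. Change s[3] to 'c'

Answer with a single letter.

Option A: s[1]='j'->'c', delta=(3-10)*11^3 mod 127 = 81, hash=65+81 mod 127 = 19
Option B: s[4]='d'->'i', delta=(9-4)*11^0 mod 127 = 5, hash=65+5 mod 127 = 70 <-- target
Option C: s[0]='a'->'j', delta=(10-1)*11^4 mod 127 = 70, hash=65+70 mod 127 = 8
Option D: s[0]='a'->'e', delta=(5-1)*11^4 mod 127 = 17, hash=65+17 mod 127 = 82
Option E: s[3]='j'->'c', delta=(3-10)*11^1 mod 127 = 50, hash=65+50 mod 127 = 115

Answer: B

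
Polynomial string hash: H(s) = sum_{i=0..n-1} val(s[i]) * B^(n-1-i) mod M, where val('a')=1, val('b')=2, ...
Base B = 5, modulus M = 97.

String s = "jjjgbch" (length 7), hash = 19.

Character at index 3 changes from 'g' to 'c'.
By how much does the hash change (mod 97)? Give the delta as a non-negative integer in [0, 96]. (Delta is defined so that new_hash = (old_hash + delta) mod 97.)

Delta formula: (val(new) - val(old)) * B^(n-1-k) mod M
  val('c') - val('g') = 3 - 7 = -4
  B^(n-1-k) = 5^3 mod 97 = 28
  Delta = -4 * 28 mod 97 = 82

Answer: 82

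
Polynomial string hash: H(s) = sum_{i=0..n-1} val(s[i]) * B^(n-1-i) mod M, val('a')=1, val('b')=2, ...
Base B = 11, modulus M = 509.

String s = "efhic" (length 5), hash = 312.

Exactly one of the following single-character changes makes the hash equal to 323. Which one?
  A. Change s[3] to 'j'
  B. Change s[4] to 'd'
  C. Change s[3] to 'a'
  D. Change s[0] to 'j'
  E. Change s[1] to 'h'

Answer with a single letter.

Answer: A

Derivation:
Option A: s[3]='i'->'j', delta=(10-9)*11^1 mod 509 = 11, hash=312+11 mod 509 = 323 <-- target
Option B: s[4]='c'->'d', delta=(4-3)*11^0 mod 509 = 1, hash=312+1 mod 509 = 313
Option C: s[3]='i'->'a', delta=(1-9)*11^1 mod 509 = 421, hash=312+421 mod 509 = 224
Option D: s[0]='e'->'j', delta=(10-5)*11^4 mod 509 = 418, hash=312+418 mod 509 = 221
Option E: s[1]='f'->'h', delta=(8-6)*11^3 mod 509 = 117, hash=312+117 mod 509 = 429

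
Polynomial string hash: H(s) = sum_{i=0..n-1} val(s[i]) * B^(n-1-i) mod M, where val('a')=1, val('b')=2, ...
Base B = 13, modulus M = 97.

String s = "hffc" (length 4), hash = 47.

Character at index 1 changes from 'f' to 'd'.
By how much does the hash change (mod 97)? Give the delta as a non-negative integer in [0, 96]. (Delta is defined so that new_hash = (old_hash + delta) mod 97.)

Delta formula: (val(new) - val(old)) * B^(n-1-k) mod M
  val('d') - val('f') = 4 - 6 = -2
  B^(n-1-k) = 13^2 mod 97 = 72
  Delta = -2 * 72 mod 97 = 50

Answer: 50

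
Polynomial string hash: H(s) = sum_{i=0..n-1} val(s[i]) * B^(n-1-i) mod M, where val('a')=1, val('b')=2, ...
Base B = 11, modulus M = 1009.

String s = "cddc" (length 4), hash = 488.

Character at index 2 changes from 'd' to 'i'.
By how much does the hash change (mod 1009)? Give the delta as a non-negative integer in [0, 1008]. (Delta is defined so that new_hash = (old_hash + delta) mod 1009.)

Answer: 55

Derivation:
Delta formula: (val(new) - val(old)) * B^(n-1-k) mod M
  val('i') - val('d') = 9 - 4 = 5
  B^(n-1-k) = 11^1 mod 1009 = 11
  Delta = 5 * 11 mod 1009 = 55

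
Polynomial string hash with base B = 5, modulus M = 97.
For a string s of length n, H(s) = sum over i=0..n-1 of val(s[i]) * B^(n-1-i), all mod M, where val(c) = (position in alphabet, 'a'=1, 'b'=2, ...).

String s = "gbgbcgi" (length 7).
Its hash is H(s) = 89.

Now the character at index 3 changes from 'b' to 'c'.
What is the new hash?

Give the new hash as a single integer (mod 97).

Answer: 20

Derivation:
val('b') = 2, val('c') = 3
Position k = 3, exponent = n-1-k = 3
B^3 mod M = 5^3 mod 97 = 28
Delta = (3 - 2) * 28 mod 97 = 28
New hash = (89 + 28) mod 97 = 20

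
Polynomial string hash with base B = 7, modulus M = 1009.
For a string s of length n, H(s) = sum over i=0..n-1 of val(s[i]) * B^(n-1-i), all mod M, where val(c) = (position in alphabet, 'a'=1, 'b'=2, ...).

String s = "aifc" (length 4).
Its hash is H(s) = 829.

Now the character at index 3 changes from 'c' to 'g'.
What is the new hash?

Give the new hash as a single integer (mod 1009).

Answer: 833

Derivation:
val('c') = 3, val('g') = 7
Position k = 3, exponent = n-1-k = 0
B^0 mod M = 7^0 mod 1009 = 1
Delta = (7 - 3) * 1 mod 1009 = 4
New hash = (829 + 4) mod 1009 = 833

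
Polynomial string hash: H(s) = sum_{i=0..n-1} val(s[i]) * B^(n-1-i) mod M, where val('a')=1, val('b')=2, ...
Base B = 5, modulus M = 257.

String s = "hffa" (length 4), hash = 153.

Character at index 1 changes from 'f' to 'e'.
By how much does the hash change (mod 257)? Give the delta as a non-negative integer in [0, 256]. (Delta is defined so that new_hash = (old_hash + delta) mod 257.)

Answer: 232

Derivation:
Delta formula: (val(new) - val(old)) * B^(n-1-k) mod M
  val('e') - val('f') = 5 - 6 = -1
  B^(n-1-k) = 5^2 mod 257 = 25
  Delta = -1 * 25 mod 257 = 232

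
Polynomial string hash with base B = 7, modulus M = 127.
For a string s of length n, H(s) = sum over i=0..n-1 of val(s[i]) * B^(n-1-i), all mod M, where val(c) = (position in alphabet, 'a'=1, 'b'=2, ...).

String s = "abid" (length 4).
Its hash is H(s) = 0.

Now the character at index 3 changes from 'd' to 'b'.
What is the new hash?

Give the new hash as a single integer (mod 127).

Answer: 125

Derivation:
val('d') = 4, val('b') = 2
Position k = 3, exponent = n-1-k = 0
B^0 mod M = 7^0 mod 127 = 1
Delta = (2 - 4) * 1 mod 127 = 125
New hash = (0 + 125) mod 127 = 125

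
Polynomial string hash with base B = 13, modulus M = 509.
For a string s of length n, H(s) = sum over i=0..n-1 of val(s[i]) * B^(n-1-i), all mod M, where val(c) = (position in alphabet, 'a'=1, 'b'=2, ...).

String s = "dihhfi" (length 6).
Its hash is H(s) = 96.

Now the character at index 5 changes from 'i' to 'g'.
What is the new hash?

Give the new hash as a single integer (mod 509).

val('i') = 9, val('g') = 7
Position k = 5, exponent = n-1-k = 0
B^0 mod M = 13^0 mod 509 = 1
Delta = (7 - 9) * 1 mod 509 = 507
New hash = (96 + 507) mod 509 = 94

Answer: 94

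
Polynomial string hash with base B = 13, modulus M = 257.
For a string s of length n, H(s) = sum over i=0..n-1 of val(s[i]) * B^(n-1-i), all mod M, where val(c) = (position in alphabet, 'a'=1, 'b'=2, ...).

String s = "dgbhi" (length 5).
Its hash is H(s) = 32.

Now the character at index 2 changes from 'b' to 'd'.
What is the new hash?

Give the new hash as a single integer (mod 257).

Answer: 113

Derivation:
val('b') = 2, val('d') = 4
Position k = 2, exponent = n-1-k = 2
B^2 mod M = 13^2 mod 257 = 169
Delta = (4 - 2) * 169 mod 257 = 81
New hash = (32 + 81) mod 257 = 113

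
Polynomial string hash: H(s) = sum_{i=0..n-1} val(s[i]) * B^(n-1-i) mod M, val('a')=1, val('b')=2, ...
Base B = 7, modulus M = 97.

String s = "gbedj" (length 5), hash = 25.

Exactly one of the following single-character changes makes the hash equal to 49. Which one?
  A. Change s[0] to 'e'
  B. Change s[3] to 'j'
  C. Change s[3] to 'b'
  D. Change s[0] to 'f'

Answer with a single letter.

Answer: D

Derivation:
Option A: s[0]='g'->'e', delta=(5-7)*7^4 mod 97 = 48, hash=25+48 mod 97 = 73
Option B: s[3]='d'->'j', delta=(10-4)*7^1 mod 97 = 42, hash=25+42 mod 97 = 67
Option C: s[3]='d'->'b', delta=(2-4)*7^1 mod 97 = 83, hash=25+83 mod 97 = 11
Option D: s[0]='g'->'f', delta=(6-7)*7^4 mod 97 = 24, hash=25+24 mod 97 = 49 <-- target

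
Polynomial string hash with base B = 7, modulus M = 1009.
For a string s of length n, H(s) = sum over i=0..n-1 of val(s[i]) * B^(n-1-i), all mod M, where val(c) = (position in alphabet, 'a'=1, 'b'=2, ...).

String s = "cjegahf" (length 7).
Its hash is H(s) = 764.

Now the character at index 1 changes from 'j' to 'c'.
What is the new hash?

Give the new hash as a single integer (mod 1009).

Answer: 159

Derivation:
val('j') = 10, val('c') = 3
Position k = 1, exponent = n-1-k = 5
B^5 mod M = 7^5 mod 1009 = 663
Delta = (3 - 10) * 663 mod 1009 = 404
New hash = (764 + 404) mod 1009 = 159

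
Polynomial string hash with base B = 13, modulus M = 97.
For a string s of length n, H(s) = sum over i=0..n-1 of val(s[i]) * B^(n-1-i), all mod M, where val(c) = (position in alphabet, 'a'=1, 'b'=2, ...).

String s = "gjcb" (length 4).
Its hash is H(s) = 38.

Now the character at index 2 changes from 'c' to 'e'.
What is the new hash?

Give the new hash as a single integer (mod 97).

val('c') = 3, val('e') = 5
Position k = 2, exponent = n-1-k = 1
B^1 mod M = 13^1 mod 97 = 13
Delta = (5 - 3) * 13 mod 97 = 26
New hash = (38 + 26) mod 97 = 64

Answer: 64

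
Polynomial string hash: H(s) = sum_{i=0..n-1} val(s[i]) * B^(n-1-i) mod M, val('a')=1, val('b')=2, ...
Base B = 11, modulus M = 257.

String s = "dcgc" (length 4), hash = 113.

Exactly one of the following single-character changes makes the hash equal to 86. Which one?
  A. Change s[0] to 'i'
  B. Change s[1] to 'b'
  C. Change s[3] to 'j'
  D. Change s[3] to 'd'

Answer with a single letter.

Option A: s[0]='d'->'i', delta=(9-4)*11^3 mod 257 = 230, hash=113+230 mod 257 = 86 <-- target
Option B: s[1]='c'->'b', delta=(2-3)*11^2 mod 257 = 136, hash=113+136 mod 257 = 249
Option C: s[3]='c'->'j', delta=(10-3)*11^0 mod 257 = 7, hash=113+7 mod 257 = 120
Option D: s[3]='c'->'d', delta=(4-3)*11^0 mod 257 = 1, hash=113+1 mod 257 = 114

Answer: A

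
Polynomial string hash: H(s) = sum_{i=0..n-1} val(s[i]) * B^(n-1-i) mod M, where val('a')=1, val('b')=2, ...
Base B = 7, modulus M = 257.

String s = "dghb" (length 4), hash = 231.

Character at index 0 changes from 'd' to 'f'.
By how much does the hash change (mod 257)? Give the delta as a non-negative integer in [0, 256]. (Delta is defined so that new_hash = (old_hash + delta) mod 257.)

Delta formula: (val(new) - val(old)) * B^(n-1-k) mod M
  val('f') - val('d') = 6 - 4 = 2
  B^(n-1-k) = 7^3 mod 257 = 86
  Delta = 2 * 86 mod 257 = 172

Answer: 172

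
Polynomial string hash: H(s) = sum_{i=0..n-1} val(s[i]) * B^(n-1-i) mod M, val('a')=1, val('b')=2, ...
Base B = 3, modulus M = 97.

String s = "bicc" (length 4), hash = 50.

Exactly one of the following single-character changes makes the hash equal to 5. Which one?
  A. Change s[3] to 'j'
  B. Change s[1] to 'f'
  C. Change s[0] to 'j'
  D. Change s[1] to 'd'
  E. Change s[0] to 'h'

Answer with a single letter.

Answer: D

Derivation:
Option A: s[3]='c'->'j', delta=(10-3)*3^0 mod 97 = 7, hash=50+7 mod 97 = 57
Option B: s[1]='i'->'f', delta=(6-9)*3^2 mod 97 = 70, hash=50+70 mod 97 = 23
Option C: s[0]='b'->'j', delta=(10-2)*3^3 mod 97 = 22, hash=50+22 mod 97 = 72
Option D: s[1]='i'->'d', delta=(4-9)*3^2 mod 97 = 52, hash=50+52 mod 97 = 5 <-- target
Option E: s[0]='b'->'h', delta=(8-2)*3^3 mod 97 = 65, hash=50+65 mod 97 = 18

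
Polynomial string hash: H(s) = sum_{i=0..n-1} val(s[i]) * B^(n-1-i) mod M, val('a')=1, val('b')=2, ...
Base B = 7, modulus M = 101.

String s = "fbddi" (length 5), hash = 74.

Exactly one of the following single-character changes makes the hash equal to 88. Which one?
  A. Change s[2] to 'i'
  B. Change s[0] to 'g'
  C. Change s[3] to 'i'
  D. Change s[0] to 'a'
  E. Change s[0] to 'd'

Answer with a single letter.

Option A: s[2]='d'->'i', delta=(9-4)*7^2 mod 101 = 43, hash=74+43 mod 101 = 16
Option B: s[0]='f'->'g', delta=(7-6)*7^4 mod 101 = 78, hash=74+78 mod 101 = 51
Option C: s[3]='d'->'i', delta=(9-4)*7^1 mod 101 = 35, hash=74+35 mod 101 = 8
Option D: s[0]='f'->'a', delta=(1-6)*7^4 mod 101 = 14, hash=74+14 mod 101 = 88 <-- target
Option E: s[0]='f'->'d', delta=(4-6)*7^4 mod 101 = 46, hash=74+46 mod 101 = 19

Answer: D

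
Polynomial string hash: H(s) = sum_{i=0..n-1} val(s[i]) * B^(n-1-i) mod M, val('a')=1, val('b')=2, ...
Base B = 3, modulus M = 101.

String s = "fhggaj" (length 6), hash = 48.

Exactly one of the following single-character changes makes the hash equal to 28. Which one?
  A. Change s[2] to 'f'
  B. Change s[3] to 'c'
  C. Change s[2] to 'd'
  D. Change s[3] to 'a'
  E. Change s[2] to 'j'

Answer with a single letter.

Option A: s[2]='g'->'f', delta=(6-7)*3^3 mod 101 = 74, hash=48+74 mod 101 = 21
Option B: s[3]='g'->'c', delta=(3-7)*3^2 mod 101 = 65, hash=48+65 mod 101 = 12
Option C: s[2]='g'->'d', delta=(4-7)*3^3 mod 101 = 20, hash=48+20 mod 101 = 68
Option D: s[3]='g'->'a', delta=(1-7)*3^2 mod 101 = 47, hash=48+47 mod 101 = 95
Option E: s[2]='g'->'j', delta=(10-7)*3^3 mod 101 = 81, hash=48+81 mod 101 = 28 <-- target

Answer: E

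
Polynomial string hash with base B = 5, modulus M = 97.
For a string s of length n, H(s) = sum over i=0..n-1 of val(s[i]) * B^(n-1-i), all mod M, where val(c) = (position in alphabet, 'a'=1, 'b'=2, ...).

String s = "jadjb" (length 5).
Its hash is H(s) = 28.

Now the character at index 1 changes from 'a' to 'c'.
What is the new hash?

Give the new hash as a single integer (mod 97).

val('a') = 1, val('c') = 3
Position k = 1, exponent = n-1-k = 3
B^3 mod M = 5^3 mod 97 = 28
Delta = (3 - 1) * 28 mod 97 = 56
New hash = (28 + 56) mod 97 = 84

Answer: 84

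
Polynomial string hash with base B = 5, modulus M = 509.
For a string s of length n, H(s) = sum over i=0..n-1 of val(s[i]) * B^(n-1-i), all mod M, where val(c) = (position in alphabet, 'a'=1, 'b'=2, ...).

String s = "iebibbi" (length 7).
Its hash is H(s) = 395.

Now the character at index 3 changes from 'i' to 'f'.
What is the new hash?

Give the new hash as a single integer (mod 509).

val('i') = 9, val('f') = 6
Position k = 3, exponent = n-1-k = 3
B^3 mod M = 5^3 mod 509 = 125
Delta = (6 - 9) * 125 mod 509 = 134
New hash = (395 + 134) mod 509 = 20

Answer: 20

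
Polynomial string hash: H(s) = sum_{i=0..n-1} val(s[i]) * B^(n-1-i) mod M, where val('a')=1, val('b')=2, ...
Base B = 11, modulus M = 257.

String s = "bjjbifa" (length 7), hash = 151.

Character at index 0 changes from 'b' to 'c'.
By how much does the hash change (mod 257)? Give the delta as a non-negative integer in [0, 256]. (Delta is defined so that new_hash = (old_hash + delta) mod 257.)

Answer: 60

Derivation:
Delta formula: (val(new) - val(old)) * B^(n-1-k) mod M
  val('c') - val('b') = 3 - 2 = 1
  B^(n-1-k) = 11^6 mod 257 = 60
  Delta = 1 * 60 mod 257 = 60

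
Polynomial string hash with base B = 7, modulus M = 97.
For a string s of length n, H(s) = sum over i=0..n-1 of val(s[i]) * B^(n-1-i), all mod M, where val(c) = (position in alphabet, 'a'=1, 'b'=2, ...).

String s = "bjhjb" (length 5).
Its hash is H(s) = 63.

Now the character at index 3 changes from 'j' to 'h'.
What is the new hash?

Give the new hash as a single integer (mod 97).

Answer: 49

Derivation:
val('j') = 10, val('h') = 8
Position k = 3, exponent = n-1-k = 1
B^1 mod M = 7^1 mod 97 = 7
Delta = (8 - 10) * 7 mod 97 = 83
New hash = (63 + 83) mod 97 = 49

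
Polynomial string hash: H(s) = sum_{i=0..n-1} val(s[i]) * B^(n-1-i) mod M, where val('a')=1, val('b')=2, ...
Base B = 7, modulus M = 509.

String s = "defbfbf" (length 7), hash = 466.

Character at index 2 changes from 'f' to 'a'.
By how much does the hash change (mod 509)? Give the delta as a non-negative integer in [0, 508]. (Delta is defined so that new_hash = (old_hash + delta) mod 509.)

Delta formula: (val(new) - val(old)) * B^(n-1-k) mod M
  val('a') - val('f') = 1 - 6 = -5
  B^(n-1-k) = 7^4 mod 509 = 365
  Delta = -5 * 365 mod 509 = 211

Answer: 211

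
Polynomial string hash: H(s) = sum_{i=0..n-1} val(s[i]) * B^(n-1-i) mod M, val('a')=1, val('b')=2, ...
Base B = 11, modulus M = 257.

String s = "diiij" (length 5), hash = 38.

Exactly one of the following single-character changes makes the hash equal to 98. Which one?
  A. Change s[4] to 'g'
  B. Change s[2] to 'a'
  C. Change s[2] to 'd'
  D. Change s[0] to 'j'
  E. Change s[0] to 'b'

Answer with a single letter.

Answer: B

Derivation:
Option A: s[4]='j'->'g', delta=(7-10)*11^0 mod 257 = 254, hash=38+254 mod 257 = 35
Option B: s[2]='i'->'a', delta=(1-9)*11^2 mod 257 = 60, hash=38+60 mod 257 = 98 <-- target
Option C: s[2]='i'->'d', delta=(4-9)*11^2 mod 257 = 166, hash=38+166 mod 257 = 204
Option D: s[0]='d'->'j', delta=(10-4)*11^4 mod 257 = 209, hash=38+209 mod 257 = 247
Option E: s[0]='d'->'b', delta=(2-4)*11^4 mod 257 = 16, hash=38+16 mod 257 = 54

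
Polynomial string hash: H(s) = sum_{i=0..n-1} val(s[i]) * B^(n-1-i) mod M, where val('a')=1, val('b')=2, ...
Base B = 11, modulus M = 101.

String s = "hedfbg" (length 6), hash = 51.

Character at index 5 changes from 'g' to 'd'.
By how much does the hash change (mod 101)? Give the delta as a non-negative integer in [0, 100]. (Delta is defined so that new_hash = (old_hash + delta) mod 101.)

Delta formula: (val(new) - val(old)) * B^(n-1-k) mod M
  val('d') - val('g') = 4 - 7 = -3
  B^(n-1-k) = 11^0 mod 101 = 1
  Delta = -3 * 1 mod 101 = 98

Answer: 98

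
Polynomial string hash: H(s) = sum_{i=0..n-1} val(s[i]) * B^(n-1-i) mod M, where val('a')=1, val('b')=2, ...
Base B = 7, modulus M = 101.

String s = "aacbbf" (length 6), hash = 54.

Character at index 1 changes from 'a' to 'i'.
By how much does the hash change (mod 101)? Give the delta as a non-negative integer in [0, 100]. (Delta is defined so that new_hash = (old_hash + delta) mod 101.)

Delta formula: (val(new) - val(old)) * B^(n-1-k) mod M
  val('i') - val('a') = 9 - 1 = 8
  B^(n-1-k) = 7^4 mod 101 = 78
  Delta = 8 * 78 mod 101 = 18

Answer: 18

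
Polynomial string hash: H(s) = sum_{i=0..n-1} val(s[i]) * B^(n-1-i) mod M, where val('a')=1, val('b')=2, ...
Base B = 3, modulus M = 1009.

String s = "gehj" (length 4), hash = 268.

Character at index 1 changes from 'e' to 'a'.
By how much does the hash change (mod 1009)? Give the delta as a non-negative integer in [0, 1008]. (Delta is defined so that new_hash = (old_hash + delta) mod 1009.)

Answer: 973

Derivation:
Delta formula: (val(new) - val(old)) * B^(n-1-k) mod M
  val('a') - val('e') = 1 - 5 = -4
  B^(n-1-k) = 3^2 mod 1009 = 9
  Delta = -4 * 9 mod 1009 = 973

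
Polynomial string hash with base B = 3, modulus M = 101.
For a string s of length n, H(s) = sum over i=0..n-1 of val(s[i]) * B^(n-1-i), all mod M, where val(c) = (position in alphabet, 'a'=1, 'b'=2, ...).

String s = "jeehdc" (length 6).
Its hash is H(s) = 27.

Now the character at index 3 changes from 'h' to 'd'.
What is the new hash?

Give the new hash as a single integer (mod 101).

val('h') = 8, val('d') = 4
Position k = 3, exponent = n-1-k = 2
B^2 mod M = 3^2 mod 101 = 9
Delta = (4 - 8) * 9 mod 101 = 65
New hash = (27 + 65) mod 101 = 92

Answer: 92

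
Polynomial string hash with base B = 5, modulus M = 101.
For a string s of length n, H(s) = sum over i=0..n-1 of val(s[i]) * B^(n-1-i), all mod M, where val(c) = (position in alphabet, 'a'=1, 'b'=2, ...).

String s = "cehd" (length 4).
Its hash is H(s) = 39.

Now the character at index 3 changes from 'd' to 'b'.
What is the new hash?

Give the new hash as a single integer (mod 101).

val('d') = 4, val('b') = 2
Position k = 3, exponent = n-1-k = 0
B^0 mod M = 5^0 mod 101 = 1
Delta = (2 - 4) * 1 mod 101 = 99
New hash = (39 + 99) mod 101 = 37

Answer: 37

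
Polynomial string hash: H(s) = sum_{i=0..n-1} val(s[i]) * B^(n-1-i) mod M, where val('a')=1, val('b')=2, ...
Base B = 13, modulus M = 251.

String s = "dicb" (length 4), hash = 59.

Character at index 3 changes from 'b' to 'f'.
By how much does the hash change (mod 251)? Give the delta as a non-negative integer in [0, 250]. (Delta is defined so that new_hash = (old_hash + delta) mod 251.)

Delta formula: (val(new) - val(old)) * B^(n-1-k) mod M
  val('f') - val('b') = 6 - 2 = 4
  B^(n-1-k) = 13^0 mod 251 = 1
  Delta = 4 * 1 mod 251 = 4

Answer: 4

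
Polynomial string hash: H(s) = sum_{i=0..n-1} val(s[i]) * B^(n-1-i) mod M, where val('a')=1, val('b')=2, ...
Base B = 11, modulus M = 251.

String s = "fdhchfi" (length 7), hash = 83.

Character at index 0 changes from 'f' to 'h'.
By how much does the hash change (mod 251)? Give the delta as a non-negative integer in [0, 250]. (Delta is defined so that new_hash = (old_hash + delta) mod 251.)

Delta formula: (val(new) - val(old)) * B^(n-1-k) mod M
  val('h') - val('f') = 8 - 6 = 2
  B^(n-1-k) = 11^6 mod 251 = 3
  Delta = 2 * 3 mod 251 = 6

Answer: 6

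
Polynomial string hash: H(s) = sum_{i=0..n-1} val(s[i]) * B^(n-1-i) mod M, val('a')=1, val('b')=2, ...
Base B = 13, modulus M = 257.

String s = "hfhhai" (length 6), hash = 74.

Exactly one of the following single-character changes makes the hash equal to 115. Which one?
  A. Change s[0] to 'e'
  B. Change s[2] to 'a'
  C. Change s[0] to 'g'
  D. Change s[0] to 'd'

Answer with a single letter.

Answer: B

Derivation:
Option A: s[0]='h'->'e', delta=(5-8)*13^5 mod 257 = 216, hash=74+216 mod 257 = 33
Option B: s[2]='h'->'a', delta=(1-8)*13^3 mod 257 = 41, hash=74+41 mod 257 = 115 <-- target
Option C: s[0]='h'->'g', delta=(7-8)*13^5 mod 257 = 72, hash=74+72 mod 257 = 146
Option D: s[0]='h'->'d', delta=(4-8)*13^5 mod 257 = 31, hash=74+31 mod 257 = 105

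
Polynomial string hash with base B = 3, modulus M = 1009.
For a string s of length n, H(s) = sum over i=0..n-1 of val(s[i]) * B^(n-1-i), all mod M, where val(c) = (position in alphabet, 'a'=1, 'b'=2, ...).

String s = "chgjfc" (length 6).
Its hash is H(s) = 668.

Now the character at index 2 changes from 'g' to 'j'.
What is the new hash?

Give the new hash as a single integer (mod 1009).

Answer: 749

Derivation:
val('g') = 7, val('j') = 10
Position k = 2, exponent = n-1-k = 3
B^3 mod M = 3^3 mod 1009 = 27
Delta = (10 - 7) * 27 mod 1009 = 81
New hash = (668 + 81) mod 1009 = 749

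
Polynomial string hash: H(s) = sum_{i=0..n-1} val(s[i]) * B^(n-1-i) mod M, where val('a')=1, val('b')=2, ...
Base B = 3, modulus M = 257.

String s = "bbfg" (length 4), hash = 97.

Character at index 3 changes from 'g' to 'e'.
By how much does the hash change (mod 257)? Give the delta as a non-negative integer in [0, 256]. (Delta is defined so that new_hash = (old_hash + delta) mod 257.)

Answer: 255

Derivation:
Delta formula: (val(new) - val(old)) * B^(n-1-k) mod M
  val('e') - val('g') = 5 - 7 = -2
  B^(n-1-k) = 3^0 mod 257 = 1
  Delta = -2 * 1 mod 257 = 255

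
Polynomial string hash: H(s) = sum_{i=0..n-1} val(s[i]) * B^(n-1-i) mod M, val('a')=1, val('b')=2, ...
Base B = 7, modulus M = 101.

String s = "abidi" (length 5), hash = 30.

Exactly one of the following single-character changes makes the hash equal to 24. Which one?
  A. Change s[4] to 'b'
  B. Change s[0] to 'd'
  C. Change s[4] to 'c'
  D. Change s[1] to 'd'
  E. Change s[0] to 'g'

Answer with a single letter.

Option A: s[4]='i'->'b', delta=(2-9)*7^0 mod 101 = 94, hash=30+94 mod 101 = 23
Option B: s[0]='a'->'d', delta=(4-1)*7^4 mod 101 = 32, hash=30+32 mod 101 = 62
Option C: s[4]='i'->'c', delta=(3-9)*7^0 mod 101 = 95, hash=30+95 mod 101 = 24 <-- target
Option D: s[1]='b'->'d', delta=(4-2)*7^3 mod 101 = 80, hash=30+80 mod 101 = 9
Option E: s[0]='a'->'g', delta=(7-1)*7^4 mod 101 = 64, hash=30+64 mod 101 = 94

Answer: C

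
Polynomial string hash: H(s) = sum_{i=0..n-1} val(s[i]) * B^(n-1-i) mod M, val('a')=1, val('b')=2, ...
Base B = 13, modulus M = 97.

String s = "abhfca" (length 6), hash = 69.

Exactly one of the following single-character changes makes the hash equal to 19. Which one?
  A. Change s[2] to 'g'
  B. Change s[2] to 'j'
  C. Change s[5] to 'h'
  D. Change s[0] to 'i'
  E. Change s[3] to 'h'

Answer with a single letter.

Answer: E

Derivation:
Option A: s[2]='h'->'g', delta=(7-8)*13^3 mod 97 = 34, hash=69+34 mod 97 = 6
Option B: s[2]='h'->'j', delta=(10-8)*13^3 mod 97 = 29, hash=69+29 mod 97 = 1
Option C: s[5]='a'->'h', delta=(8-1)*13^0 mod 97 = 7, hash=69+7 mod 97 = 76
Option D: s[0]='a'->'i', delta=(9-1)*13^5 mod 97 = 10, hash=69+10 mod 97 = 79
Option E: s[3]='f'->'h', delta=(8-6)*13^2 mod 97 = 47, hash=69+47 mod 97 = 19 <-- target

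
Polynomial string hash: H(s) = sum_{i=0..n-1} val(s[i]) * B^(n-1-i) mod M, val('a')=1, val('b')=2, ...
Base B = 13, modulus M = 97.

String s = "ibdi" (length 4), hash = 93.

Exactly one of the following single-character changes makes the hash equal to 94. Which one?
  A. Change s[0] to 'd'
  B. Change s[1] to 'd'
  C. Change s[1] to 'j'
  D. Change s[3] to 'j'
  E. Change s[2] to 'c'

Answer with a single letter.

Answer: D

Derivation:
Option A: s[0]='i'->'d', delta=(4-9)*13^3 mod 97 = 73, hash=93+73 mod 97 = 69
Option B: s[1]='b'->'d', delta=(4-2)*13^2 mod 97 = 47, hash=93+47 mod 97 = 43
Option C: s[1]='b'->'j', delta=(10-2)*13^2 mod 97 = 91, hash=93+91 mod 97 = 87
Option D: s[3]='i'->'j', delta=(10-9)*13^0 mod 97 = 1, hash=93+1 mod 97 = 94 <-- target
Option E: s[2]='d'->'c', delta=(3-4)*13^1 mod 97 = 84, hash=93+84 mod 97 = 80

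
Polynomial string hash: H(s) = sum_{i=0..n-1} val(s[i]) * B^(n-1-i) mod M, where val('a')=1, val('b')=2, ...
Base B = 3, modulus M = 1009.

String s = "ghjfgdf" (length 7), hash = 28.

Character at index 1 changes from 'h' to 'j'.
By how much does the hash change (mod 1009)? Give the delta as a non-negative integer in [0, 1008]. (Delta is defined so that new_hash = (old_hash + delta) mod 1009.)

Answer: 486

Derivation:
Delta formula: (val(new) - val(old)) * B^(n-1-k) mod M
  val('j') - val('h') = 10 - 8 = 2
  B^(n-1-k) = 3^5 mod 1009 = 243
  Delta = 2 * 243 mod 1009 = 486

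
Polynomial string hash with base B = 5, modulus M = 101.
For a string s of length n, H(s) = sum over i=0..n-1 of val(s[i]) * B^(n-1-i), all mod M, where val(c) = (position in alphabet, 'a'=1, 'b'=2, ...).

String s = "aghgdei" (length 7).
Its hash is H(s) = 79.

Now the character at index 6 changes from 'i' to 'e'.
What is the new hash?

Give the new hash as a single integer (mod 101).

val('i') = 9, val('e') = 5
Position k = 6, exponent = n-1-k = 0
B^0 mod M = 5^0 mod 101 = 1
Delta = (5 - 9) * 1 mod 101 = 97
New hash = (79 + 97) mod 101 = 75

Answer: 75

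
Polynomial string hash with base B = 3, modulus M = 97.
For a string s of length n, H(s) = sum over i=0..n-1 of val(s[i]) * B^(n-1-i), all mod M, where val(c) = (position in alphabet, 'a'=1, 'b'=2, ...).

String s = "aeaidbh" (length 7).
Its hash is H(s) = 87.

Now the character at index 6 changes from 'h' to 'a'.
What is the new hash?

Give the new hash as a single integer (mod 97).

val('h') = 8, val('a') = 1
Position k = 6, exponent = n-1-k = 0
B^0 mod M = 3^0 mod 97 = 1
Delta = (1 - 8) * 1 mod 97 = 90
New hash = (87 + 90) mod 97 = 80

Answer: 80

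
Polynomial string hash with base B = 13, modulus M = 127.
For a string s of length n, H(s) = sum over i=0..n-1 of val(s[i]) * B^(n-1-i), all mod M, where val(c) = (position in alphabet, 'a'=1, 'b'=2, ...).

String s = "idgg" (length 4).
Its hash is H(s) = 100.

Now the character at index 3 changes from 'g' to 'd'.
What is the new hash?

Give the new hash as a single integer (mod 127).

val('g') = 7, val('d') = 4
Position k = 3, exponent = n-1-k = 0
B^0 mod M = 13^0 mod 127 = 1
Delta = (4 - 7) * 1 mod 127 = 124
New hash = (100 + 124) mod 127 = 97

Answer: 97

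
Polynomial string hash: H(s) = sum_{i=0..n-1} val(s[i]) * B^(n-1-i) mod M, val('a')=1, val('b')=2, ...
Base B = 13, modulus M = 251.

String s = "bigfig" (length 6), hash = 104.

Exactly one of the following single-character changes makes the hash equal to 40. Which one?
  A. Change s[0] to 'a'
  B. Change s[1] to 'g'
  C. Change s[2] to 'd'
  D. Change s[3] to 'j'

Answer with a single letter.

Answer: A

Derivation:
Option A: s[0]='b'->'a', delta=(1-2)*13^5 mod 251 = 187, hash=104+187 mod 251 = 40 <-- target
Option B: s[1]='i'->'g', delta=(7-9)*13^4 mod 251 = 106, hash=104+106 mod 251 = 210
Option C: s[2]='g'->'d', delta=(4-7)*13^3 mod 251 = 186, hash=104+186 mod 251 = 39
Option D: s[3]='f'->'j', delta=(10-6)*13^2 mod 251 = 174, hash=104+174 mod 251 = 27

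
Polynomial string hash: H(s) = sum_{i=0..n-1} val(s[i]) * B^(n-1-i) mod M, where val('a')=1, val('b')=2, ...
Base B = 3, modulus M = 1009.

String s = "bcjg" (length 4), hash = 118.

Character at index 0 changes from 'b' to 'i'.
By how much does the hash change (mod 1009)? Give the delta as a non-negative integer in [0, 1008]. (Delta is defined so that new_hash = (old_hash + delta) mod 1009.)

Delta formula: (val(new) - val(old)) * B^(n-1-k) mod M
  val('i') - val('b') = 9 - 2 = 7
  B^(n-1-k) = 3^3 mod 1009 = 27
  Delta = 7 * 27 mod 1009 = 189

Answer: 189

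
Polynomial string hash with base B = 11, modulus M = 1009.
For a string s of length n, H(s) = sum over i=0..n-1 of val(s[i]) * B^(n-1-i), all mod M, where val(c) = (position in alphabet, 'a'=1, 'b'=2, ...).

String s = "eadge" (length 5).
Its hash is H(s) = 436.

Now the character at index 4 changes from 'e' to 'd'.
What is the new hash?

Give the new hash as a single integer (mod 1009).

val('e') = 5, val('d') = 4
Position k = 4, exponent = n-1-k = 0
B^0 mod M = 11^0 mod 1009 = 1
Delta = (4 - 5) * 1 mod 1009 = 1008
New hash = (436 + 1008) mod 1009 = 435

Answer: 435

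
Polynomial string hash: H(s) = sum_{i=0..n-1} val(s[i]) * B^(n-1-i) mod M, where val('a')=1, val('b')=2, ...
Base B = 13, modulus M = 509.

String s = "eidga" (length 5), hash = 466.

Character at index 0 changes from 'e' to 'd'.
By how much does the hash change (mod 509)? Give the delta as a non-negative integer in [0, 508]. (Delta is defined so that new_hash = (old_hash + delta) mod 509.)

Answer: 452

Derivation:
Delta formula: (val(new) - val(old)) * B^(n-1-k) mod M
  val('d') - val('e') = 4 - 5 = -1
  B^(n-1-k) = 13^4 mod 509 = 57
  Delta = -1 * 57 mod 509 = 452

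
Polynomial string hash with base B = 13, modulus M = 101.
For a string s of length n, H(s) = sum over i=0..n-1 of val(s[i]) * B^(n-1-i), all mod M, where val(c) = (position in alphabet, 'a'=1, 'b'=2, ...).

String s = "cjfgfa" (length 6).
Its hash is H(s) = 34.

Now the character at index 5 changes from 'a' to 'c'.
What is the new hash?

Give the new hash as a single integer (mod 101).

val('a') = 1, val('c') = 3
Position k = 5, exponent = n-1-k = 0
B^0 mod M = 13^0 mod 101 = 1
Delta = (3 - 1) * 1 mod 101 = 2
New hash = (34 + 2) mod 101 = 36

Answer: 36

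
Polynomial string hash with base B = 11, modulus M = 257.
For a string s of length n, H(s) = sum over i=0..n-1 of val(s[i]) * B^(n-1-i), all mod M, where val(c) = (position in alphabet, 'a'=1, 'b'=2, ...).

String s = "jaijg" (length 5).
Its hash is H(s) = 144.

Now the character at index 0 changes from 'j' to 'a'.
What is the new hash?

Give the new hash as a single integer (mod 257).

val('j') = 10, val('a') = 1
Position k = 0, exponent = n-1-k = 4
B^4 mod M = 11^4 mod 257 = 249
Delta = (1 - 10) * 249 mod 257 = 72
New hash = (144 + 72) mod 257 = 216

Answer: 216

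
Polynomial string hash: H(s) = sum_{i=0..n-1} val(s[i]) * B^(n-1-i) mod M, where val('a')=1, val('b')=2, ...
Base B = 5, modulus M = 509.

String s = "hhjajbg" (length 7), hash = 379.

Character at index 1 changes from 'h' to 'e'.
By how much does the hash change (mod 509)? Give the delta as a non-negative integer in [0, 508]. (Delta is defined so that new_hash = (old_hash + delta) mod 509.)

Answer: 296

Derivation:
Delta formula: (val(new) - val(old)) * B^(n-1-k) mod M
  val('e') - val('h') = 5 - 8 = -3
  B^(n-1-k) = 5^5 mod 509 = 71
  Delta = -3 * 71 mod 509 = 296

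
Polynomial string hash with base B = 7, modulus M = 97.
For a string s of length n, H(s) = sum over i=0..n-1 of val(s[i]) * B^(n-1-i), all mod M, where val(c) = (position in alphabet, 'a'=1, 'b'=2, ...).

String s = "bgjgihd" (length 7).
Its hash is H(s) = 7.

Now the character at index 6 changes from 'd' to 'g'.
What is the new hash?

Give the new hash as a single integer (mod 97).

Answer: 10

Derivation:
val('d') = 4, val('g') = 7
Position k = 6, exponent = n-1-k = 0
B^0 mod M = 7^0 mod 97 = 1
Delta = (7 - 4) * 1 mod 97 = 3
New hash = (7 + 3) mod 97 = 10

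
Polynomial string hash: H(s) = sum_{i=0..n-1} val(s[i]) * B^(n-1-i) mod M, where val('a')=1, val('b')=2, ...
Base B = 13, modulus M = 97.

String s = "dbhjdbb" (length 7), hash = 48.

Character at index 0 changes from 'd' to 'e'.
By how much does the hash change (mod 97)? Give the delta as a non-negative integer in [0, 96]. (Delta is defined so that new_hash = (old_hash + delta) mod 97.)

Delta formula: (val(new) - val(old)) * B^(n-1-k) mod M
  val('e') - val('d') = 5 - 4 = 1
  B^(n-1-k) = 13^6 mod 97 = 89
  Delta = 1 * 89 mod 97 = 89

Answer: 89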